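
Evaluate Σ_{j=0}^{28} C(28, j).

268435456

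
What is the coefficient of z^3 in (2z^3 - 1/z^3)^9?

General term: C(9,j)·(2z^3)^j·(-1/z^3)^(9-j), with z-exponent 3j − 3(9−j) = 6j − 27.
Set 6j − 27 = 3: j = 5.
C(9,5) = 126; 2^5 = 32; (-1)^4 = 1.
Coefficient = 126 · 32 · 1 = 4032.

4032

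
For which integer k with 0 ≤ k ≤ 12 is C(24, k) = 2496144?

11

C(24,k) increases on 0 ≤ k ≤ 12. C(24,10) = 1961256 and C(24,11) = 2496144, so k = 11.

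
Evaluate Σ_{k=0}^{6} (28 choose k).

499178

1 + 28 + 378 + 3276 + 20475 + 98280 + 376740 = 499178.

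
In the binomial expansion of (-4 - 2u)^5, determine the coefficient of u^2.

The general term is C(5,j)·(-4)^j·(-2u)^(5-j); the u^2 term has j = 3.
C(5,3) = 10.
Coefficient = C(5,3) · (-4)^3 · (-2)^2 = 10 · (-64) · 4 = -2560.

-2560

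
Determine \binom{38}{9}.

C(38,9) = (38·37·36·35·34·33·32·31·30) / 9! = 59153663923200 / 362880 = 163011640.

163011640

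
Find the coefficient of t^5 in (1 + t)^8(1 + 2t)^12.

154504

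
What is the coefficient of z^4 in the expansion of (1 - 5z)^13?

446875

The general term is C(13,j)·(1)^j·(-5z)^(13-j); the z^4 term has j = 9.
C(13,9) = 715.
Coefficient = C(13,9) · (-5)^4 = 715 · 625 = 446875.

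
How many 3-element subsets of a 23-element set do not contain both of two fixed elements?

1750

All 3-subsets: C(23,3) = 1771. Those containing both fixed elements: C(21,1) = 21.
1771 − 21 = 1750.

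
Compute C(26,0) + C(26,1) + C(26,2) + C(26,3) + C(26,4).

17902

1 + 26 + 325 + 2600 + 14950 = 17902.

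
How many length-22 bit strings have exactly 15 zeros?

170544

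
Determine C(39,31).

61523748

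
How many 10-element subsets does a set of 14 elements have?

C(14,10) = C(14,4) by symmetry.
C(14,4) = (14·13·12·11) / 4! = 24024 / 24 = 1001.

1001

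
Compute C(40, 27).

C(40,27) = C(40,13) by symmetry.
C(40,13) = (40·39·38·37·36·35·34·33·32·31·30·29·28) / 13! = 74931129164795904000 / 6227020800 = 12033222880.

12033222880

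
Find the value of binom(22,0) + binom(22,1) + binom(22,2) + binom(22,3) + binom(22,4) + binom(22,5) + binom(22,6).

1 + 22 + 231 + 1540 + 7315 + 26334 + 74613 = 110056.

110056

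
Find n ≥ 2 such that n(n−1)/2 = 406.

n(n−1)/2 = 406 ⇒ n(n−1) = 812. Since 29·28 = 812, n = 29.

29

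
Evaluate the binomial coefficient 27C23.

17550

C(27,23) = C(27,4) by symmetry.
C(27,4) = (27·26·25·24) / 4! = 421200 / 24 = 17550.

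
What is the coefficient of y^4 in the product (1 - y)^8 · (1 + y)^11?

Coefficient of y^4 = Σ_{j} C(8,j)·(-1)^j·C(11,4-j)·1^(4-j) for j from 0 to 4.
= 330 + (-1320) + 1540 + (-616) + 70 = 4.

4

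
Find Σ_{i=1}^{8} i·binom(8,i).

1024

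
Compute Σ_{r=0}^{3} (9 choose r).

1 + 9 + 36 + 84 = 130.

130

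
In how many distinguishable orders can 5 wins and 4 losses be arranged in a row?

126

Choose positions for the wins: C(9,5) = 126.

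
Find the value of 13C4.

C(13,4) = (13·12·11·10) / 4! = 17160 / 24 = 715.

715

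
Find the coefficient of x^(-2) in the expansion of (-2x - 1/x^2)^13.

-329472

General term: C(13,j)·(-2x)^j·(-1/x^2)^(13-j), with x-exponent 1j − 2(13−j) = 3j − 26.
Set 3j − 26 = -2: j = 8.
C(13,8) = 1287; (-2)^8 = 256; (-1)^5 = -1.
Coefficient = 1287 · 256 · (-1) = -329472.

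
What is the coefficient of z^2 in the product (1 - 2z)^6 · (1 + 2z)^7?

-24

Coefficient of z^2 = Σ_{j} C(6,j)·(-2)^j·C(7,2-j)·2^(2-j) for j from 0 to 2.
= 84 + (-168) + 60 = -24.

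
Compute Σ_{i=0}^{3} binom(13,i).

378

1 + 13 + 78 + 286 = 378.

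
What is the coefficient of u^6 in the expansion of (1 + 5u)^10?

3281250

The general term is C(10,j)·(1)^j·(5u)^(10-j); the u^6 term has j = 4.
C(10,4) = 210.
Coefficient = C(10,4) · 5^6 = 210 · 15625 = 3281250.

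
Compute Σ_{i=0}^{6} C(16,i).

14893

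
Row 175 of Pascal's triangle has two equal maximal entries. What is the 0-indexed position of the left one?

For odd n = 175, C(175,k) peaks at k = (n−1)/2 and (n+1)/2; the lesser is 87.

87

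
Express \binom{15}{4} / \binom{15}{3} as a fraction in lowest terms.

C(n,k+1)/C(n,k) = (n−k)/(k+1) = (15−3)/(3+1) = 12/4 = 3.

3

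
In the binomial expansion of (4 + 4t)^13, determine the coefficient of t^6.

115158810624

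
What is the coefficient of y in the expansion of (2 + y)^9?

2304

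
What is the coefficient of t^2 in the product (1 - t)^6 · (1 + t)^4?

-3

Coefficient of t^2 = Σ_{j} C(6,j)·(-1)^j·C(4,2-j)·1^(2-j) for j from 0 to 2.
= 6 + (-24) + 15 = -3.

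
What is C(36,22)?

3796297200

C(36,22) = C(36,14) by symmetry.
C(36,14) = (36·35·34·33·32·31·30·29·28·27·26·25·24·23) / 14! = 330954702783344640000 / 87178291200 = 3796297200.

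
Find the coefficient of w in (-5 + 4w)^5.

The general term is C(5,j)·(-5)^j·(4w)^(5-j); the w^1 term has j = 4.
C(5,4) = 5.
Coefficient = C(5,4) · (-5)^4 · 4^1 = 5 · 625 · 4 = 12500.

12500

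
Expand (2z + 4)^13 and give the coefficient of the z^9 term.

The general term is C(13,j)·(2z)^j·(4)^(13-j); the z^9 term has j = 9.
C(13,9) = 715.
Coefficient = C(13,9) · 2^9 · 4^4 = 715 · 512 · 256 = 93716480.

93716480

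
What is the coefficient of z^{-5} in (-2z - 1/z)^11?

-1320

General term: C(11,j)·(-2z)^j·(-1/z)^(11-j), with z-exponent 1j − 1(11−j) = 2j − 11.
Set 2j − 11 = -5: j = 3.
C(11,3) = 165; (-2)^3 = -8; (-1)^8 = 1.
Coefficient = 165 · (-8) · 1 = -1320.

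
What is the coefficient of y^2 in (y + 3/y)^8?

General term: C(8,j)·(y)^j·(3/y)^(8-j), with y-exponent 1j − 1(8−j) = 2j − 8.
Set 2j − 8 = 2: j = 5.
C(8,5) = 56; 1^5 = 1; 3^3 = 27.
Coefficient = 56 · 1 · 27 = 1512.

1512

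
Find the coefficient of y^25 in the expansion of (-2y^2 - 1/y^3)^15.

General term: C(15,j)·(-2y^2)^j·(-1/y^3)^(15-j), with y-exponent 2j − 3(15−j) = 5j − 45.
Set 5j − 45 = 25: j = 14.
C(15,14) = 15; (-2)^14 = 16384; (-1)^1 = -1.
Coefficient = 15 · 16384 · (-1) = -245760.

-245760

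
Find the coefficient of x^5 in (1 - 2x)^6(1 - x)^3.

-1452

Coefficient of x^5 = Σ_{j} C(6,j)·(-2)^j·C(3,5-j)·(-1)^(5-j) for j from 2 to 5.
= (-60) + (-480) + (-720) + (-192) = -1452.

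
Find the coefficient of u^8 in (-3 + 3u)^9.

The general term is C(9,j)·(-3)^j·(3u)^(9-j); the u^8 term has j = 1.
C(9,1) = 9.
Coefficient = C(9,1) · (-3)^1 · 3^8 = 9 · (-3) · 6561 = -177147.

-177147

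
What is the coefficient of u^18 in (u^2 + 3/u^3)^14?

819

General term: C(14,j)·(u^2)^j·(3/u^3)^(14-j), with u-exponent 2j − 3(14−j) = 5j − 42.
Set 5j − 42 = 18: j = 12.
C(14,12) = 91; 1^12 = 1; 3^2 = 9.
Coefficient = 91 · 1 · 9 = 819.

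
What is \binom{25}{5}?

C(25,5) = (25·24·23·22·21) / 5! = 6375600 / 120 = 53130.

53130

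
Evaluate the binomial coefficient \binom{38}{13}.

C(38,13) = (38·37·36·35·34·33·32·31·30·29·28·27·26) / 13! = 33719008124158156800 / 6227020800 = 5414950296.

5414950296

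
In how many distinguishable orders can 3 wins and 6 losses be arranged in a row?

84

Choose positions for the wins: C(9,3) = 84.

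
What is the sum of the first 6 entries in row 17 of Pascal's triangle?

1 + 17 + 136 + 680 + 2380 + 6188 = 9402.

9402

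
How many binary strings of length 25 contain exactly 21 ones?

12650

Choose the 21 positions: C(25,21) = 12650.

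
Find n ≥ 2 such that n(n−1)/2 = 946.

44

n(n−1)/2 = 946 ⇒ n(n−1) = 1892. Since 44·43 = 1892, n = 44.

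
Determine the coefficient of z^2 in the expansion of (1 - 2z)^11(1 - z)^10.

Coefficient of z^2 = Σ_{j} C(11,j)·(-2)^j·C(10,2-j)·(-1)^(2-j) for j from 0 to 2.
= 45 + 220 + 220 = 485.

485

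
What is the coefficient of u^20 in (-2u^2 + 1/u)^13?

-159744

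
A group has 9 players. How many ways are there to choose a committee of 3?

This is C(9,3) = 84.

84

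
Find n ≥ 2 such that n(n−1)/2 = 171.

19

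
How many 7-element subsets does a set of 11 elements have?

C(11,7) = C(11,4) by symmetry.
C(11,4) = (11·10·9·8) / 4! = 7920 / 24 = 330.

330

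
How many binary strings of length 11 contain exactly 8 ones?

165

Choose the 8 positions: C(11,8) = 165.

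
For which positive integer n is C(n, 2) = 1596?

57

n(n−1)/2 = 1596 ⇒ n(n−1) = 3192. Since 57·56 = 3192, n = 57.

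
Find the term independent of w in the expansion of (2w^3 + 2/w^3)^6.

General term: C(6,j)·(2w^3)^j·(2/w^3)^(6-j), with w-exponent 3j − 3(6−j) = 6j − 18.
Set 6j − 18 = 0: j = 3.
C(6,3) = 20; 2^3 = 8; 2^3 = 8.
Coefficient = 20 · 8 · 8 = 1280.

1280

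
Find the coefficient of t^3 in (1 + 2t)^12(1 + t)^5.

3330

Coefficient of t^3 = Σ_{j} C(12,j)·2^j·C(5,3-j)·1^(3-j) for j from 0 to 3.
= 10 + 240 + 1320 + 1760 = 3330.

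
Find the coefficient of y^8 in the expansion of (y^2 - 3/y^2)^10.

-3240

General term: C(10,j)·(y^2)^j·(-3/y^2)^(10-j), with y-exponent 2j − 2(10−j) = 4j − 20.
Set 4j − 20 = 8: j = 7.
C(10,7) = 120; 1^7 = 1; (-3)^3 = -27.
Coefficient = 120 · 1 · (-27) = -3240.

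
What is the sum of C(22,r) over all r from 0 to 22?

4194304

The entries of row 22 sum to 2^22 = 4194304.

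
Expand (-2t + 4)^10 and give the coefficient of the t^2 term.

11796480

The general term is C(10,j)·(-2t)^j·(4)^(10-j); the t^2 term has j = 2.
C(10,2) = 45.
Coefficient = C(10,2) · (-2)^2 · 4^8 = 45 · 4 · 65536 = 11796480.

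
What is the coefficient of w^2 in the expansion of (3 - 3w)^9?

The general term is C(9,j)·(3)^j·(-3w)^(9-j); the w^2 term has j = 7.
C(9,7) = 36.
Coefficient = C(9,7) · 3^7 · (-3)^2 = 36 · 2187 · 9 = 708588.

708588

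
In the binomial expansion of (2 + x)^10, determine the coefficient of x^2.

11520

The general term is C(10,j)·(2)^j·(x)^(10-j); the x^2 term has j = 8.
C(10,8) = 45.
Coefficient = C(10,8) · 2^8 = 45 · 256 = 11520.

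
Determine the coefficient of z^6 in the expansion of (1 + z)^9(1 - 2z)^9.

1176

Coefficient of z^6 = Σ_{j} C(9,j)·1^j·C(9,6-j)·(-2)^(6-j) for j from 0 to 6.
= 5376 + (-36288) + 72576 + (-56448) + 18144 + (-2268) + 84 = 1176.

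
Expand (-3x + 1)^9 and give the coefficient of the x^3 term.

-2268

The general term is C(9,j)·(-3x)^j·(1)^(9-j); the x^3 term has j = 3.
C(9,3) = 84.
Coefficient = C(9,3) · (-3)^3 = 84 · (-27) = -2268.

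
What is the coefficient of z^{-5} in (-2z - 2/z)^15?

-98402304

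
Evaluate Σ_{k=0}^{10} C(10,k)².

Σ C(10,k)² is the coefficient of x^10 in (1+x)^10(1+x)^10 = (1+x)^20, i.e. C(20,10) = 184756.

184756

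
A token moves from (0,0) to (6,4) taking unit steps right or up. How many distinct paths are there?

Each path is a sequence of 10 steps with 6 rights: C(10,6) = 210.

210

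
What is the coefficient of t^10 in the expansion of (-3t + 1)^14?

59108049

The general term is C(14,j)·(-3t)^j·(1)^(14-j); the t^10 term has j = 10.
C(14,10) = 1001.
Coefficient = C(14,10) · (-3)^10 = 1001 · 59049 = 59108049.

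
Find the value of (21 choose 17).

C(21,17) = C(21,4) by symmetry.
C(21,4) = (21·20·19·18) / 4! = 143640 / 24 = 5985.

5985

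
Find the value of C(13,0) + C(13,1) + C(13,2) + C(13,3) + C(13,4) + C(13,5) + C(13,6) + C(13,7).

1 + 13 + 78 + 286 + 715 + 1287 + 1716 + 1716 = 5812.

5812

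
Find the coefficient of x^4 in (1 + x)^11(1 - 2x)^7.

Coefficient of x^4 = Σ_{j} C(11,j)·1^j·C(7,4-j)·(-2)^(4-j) for j from 0 to 4.
= 560 + (-3080) + 4620 + (-2310) + 330 = 120.

120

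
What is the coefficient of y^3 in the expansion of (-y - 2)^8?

1792

The general term is C(8,j)·(-y)^j·(-2)^(8-j); the y^3 term has j = 3.
C(8,3) = 56.
Coefficient = C(8,3) · (-1)^3 · (-2)^5 = 56 · (-1) · (-32) = 1792.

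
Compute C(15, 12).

455

C(15,12) = C(15,3) by symmetry.
C(15,3) = (15·14·13) / 3! = 2730 / 6 = 455.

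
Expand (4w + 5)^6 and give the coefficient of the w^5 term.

30720

The general term is C(6,j)·(4w)^j·(5)^(6-j); the w^5 term has j = 5.
C(6,5) = 6.
Coefficient = C(6,5) · 4^5 · 5^1 = 6 · 1024 · 5 = 30720.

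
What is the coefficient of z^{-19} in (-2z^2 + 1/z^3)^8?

General term: C(8,j)·(-2z^2)^j·(1/z^3)^(8-j), with z-exponent 2j − 3(8−j) = 5j − 24.
Set 5j − 24 = -19: j = 1.
C(8,1) = 8; (-2)^1 = -2; 1^7 = 1.
Coefficient = 8 · (-2) · 1 = -16.

-16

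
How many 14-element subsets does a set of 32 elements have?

C(32,14) = (32·31·30·29·28·27·26·25·24·23·22·21·20·19) / 14! = 41098950018846720000 / 87178291200 = 471435600.

471435600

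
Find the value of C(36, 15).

5567902560

C(36,15) = (36·35·34·33·32·31·30·29·28·27·26·25·24·23·22) / 15! = 7281003461233582080000 / 1307674368000 = 5567902560.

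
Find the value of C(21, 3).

1330

C(21,3) = (21·20·19) / 3! = 7980 / 6 = 1330.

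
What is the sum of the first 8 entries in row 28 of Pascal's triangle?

1683218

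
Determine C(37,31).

2324784

C(37,31) = C(37,6) by symmetry.
C(37,6) = (37·36·35·34·33·32) / 6! = 1673844480 / 720 = 2324784.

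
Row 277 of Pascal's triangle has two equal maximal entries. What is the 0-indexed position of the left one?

For odd n = 277, C(277,i) peaks at i = (n−1)/2 and (n+1)/2; the smaller is 138.

138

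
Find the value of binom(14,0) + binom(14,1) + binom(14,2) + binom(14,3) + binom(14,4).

1471

1 + 14 + 91 + 364 + 1001 = 1471.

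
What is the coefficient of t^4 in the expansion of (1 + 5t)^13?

The general term is C(13,j)·(1)^j·(5t)^(13-j); the t^4 term has j = 9.
C(13,9) = 715.
Coefficient = C(13,9) · 5^4 = 715 · 625 = 446875.

446875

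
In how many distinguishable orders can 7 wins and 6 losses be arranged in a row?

Choose positions for the wins: C(13,7) = 1716.

1716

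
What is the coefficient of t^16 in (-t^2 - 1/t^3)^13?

-78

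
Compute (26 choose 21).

65780

C(26,21) = C(26,5) by symmetry.
C(26,5) = (26·25·24·23·22) / 5! = 7893600 / 120 = 65780.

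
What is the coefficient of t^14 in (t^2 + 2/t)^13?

11440

General term: C(13,j)·(t^2)^j·(2/t)^(13-j), with t-exponent 2j − 1(13−j) = 3j − 13.
Set 3j − 13 = 14: j = 9.
C(13,9) = 715; 1^9 = 1; 2^4 = 16.
Coefficient = 715 · 1 · 16 = 11440.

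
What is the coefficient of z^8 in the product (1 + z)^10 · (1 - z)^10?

210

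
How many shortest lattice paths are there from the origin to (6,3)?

84

Each path is a sequence of 9 steps with 6 rights: C(9,6) = 84.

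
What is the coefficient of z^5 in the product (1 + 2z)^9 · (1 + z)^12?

Coefficient of z^5 = Σ_{j} C(9,j)·2^j·C(12,5-j)·1^(5-j) for j from 0 to 5.
= 792 + 8910 + 31680 + 44352 + 24192 + 4032 = 113958.

113958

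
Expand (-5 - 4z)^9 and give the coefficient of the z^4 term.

The general term is C(9,j)·(-5)^j·(-4z)^(9-j); the z^4 term has j = 5.
C(9,5) = 126.
Coefficient = C(9,5) · (-5)^5 · (-4)^4 = 126 · (-3125) · 256 = -100800000.

-100800000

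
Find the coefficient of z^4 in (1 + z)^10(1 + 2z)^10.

23670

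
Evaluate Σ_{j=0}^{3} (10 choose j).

176

1 + 10 + 45 + 120 = 176.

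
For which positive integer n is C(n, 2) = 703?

n(n−1)/2 = 703 ⇒ n(n−1) = 1406. Since 38·37 = 1406, n = 38.

38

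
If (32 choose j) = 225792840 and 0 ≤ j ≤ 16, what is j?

12

C(32,j) increases on 0 ≤ j ≤ 16. C(32,11) = 129024480 and C(32,12) = 225792840, so j = 12.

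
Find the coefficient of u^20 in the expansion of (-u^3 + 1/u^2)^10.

45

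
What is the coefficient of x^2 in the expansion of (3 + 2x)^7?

The general term is C(7,j)·(3)^j·(2x)^(7-j); the x^2 term has j = 5.
C(7,5) = 21.
Coefficient = C(7,5) · 3^5 · 2^2 = 21 · 243 · 4 = 20412.

20412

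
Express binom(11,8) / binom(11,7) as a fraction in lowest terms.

1/2

C(n,k+1)/C(n,k) = (n−k)/(k+1) = (11−7)/(7+1) = 4/8 = 1/2.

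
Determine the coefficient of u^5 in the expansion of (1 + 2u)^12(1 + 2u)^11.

(1 + 2u)^12(1 + 2u)^11 = (1 + 2u)^23, so the coefficient of u^5 is C(23,5)·2^5 = 33649·32 = 1076768.

1076768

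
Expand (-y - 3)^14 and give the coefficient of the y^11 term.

9828

The general term is C(14,j)·(-y)^j·(-3)^(14-j); the y^11 term has j = 11.
C(14,11) = 364.
Coefficient = C(14,11) · (-1)^11 · (-3)^3 = 364 · (-1) · (-27) = 9828.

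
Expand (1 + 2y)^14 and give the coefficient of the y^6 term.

The general term is C(14,j)·(1)^j·(2y)^(14-j); the y^6 term has j = 8.
C(14,8) = 3003.
Coefficient = C(14,8) · 2^6 = 3003 · 64 = 192192.

192192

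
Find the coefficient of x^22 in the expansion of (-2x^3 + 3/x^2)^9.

General term: C(9,j)·(-2x^3)^j·(3/x^2)^(9-j), with x-exponent 3j − 2(9−j) = 5j − 18.
Set 5j − 18 = 22: j = 8.
C(9,8) = 9; (-2)^8 = 256; 3^1 = 3.
Coefficient = 9 · 256 · 3 = 6912.

6912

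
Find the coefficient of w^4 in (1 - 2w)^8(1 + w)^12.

Coefficient of w^4 = Σ_{j} C(8,j)·(-2)^j·C(12,4-j)·1^(4-j) for j from 0 to 4.
= 495 + (-3520) + 7392 + (-5376) + 1120 = 111.

111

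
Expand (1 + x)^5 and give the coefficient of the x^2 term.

The general term is C(5,j)·(1)^j·(x)^(5-j); the x^2 term has j = 3.
C(5,3) = 10.
Coefficient = C(5,3) = 10.

10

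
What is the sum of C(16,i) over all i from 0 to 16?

65536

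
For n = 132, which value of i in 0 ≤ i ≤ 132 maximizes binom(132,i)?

66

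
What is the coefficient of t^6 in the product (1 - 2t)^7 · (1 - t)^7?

29953

Coefficient of t^6 = Σ_{j} C(7,j)·(-2)^j·C(7,6-j)·(-1)^(6-j) for j from 0 to 6.
= 7 + 294 + 2940 + 9800 + 11760 + 4704 + 448 = 29953.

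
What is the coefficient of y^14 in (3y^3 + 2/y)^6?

General term: C(6,j)·(3y^3)^j·(2/y)^(6-j), with y-exponent 3j − 1(6−j) = 4j − 6.
Set 4j − 6 = 14: j = 5.
C(6,5) = 6; 3^5 = 243; 2^1 = 2.
Coefficient = 6 · 243 · 2 = 2916.

2916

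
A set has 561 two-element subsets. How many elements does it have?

34

n(n−1)/2 = 561 ⇒ n(n−1) = 1122. Since 34·33 = 1122, n = 34.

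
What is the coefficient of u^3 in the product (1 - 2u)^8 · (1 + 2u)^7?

56

Coefficient of u^3 = Σ_{j} C(8,j)·(-2)^j·C(7,3-j)·2^(3-j) for j from 0 to 3.
= 280 + (-1344) + 1568 + (-448) = 56.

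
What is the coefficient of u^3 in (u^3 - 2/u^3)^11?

-14784

General term: C(11,j)·(u^3)^j·(-2/u^3)^(11-j), with u-exponent 3j − 3(11−j) = 6j − 33.
Set 6j − 33 = 3: j = 6.
C(11,6) = 462; 1^6 = 1; (-2)^5 = -32.
Coefficient = 462 · 1 · (-32) = -14784.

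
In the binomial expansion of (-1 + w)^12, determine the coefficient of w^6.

The general term is C(12,j)·(-1)^j·(w)^(12-j); the w^6 term has j = 6.
C(12,6) = 924.
Coefficient = C(12,6) = 924.

924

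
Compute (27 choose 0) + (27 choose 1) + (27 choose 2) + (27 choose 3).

1 + 27 + 351 + 2925 = 3304.

3304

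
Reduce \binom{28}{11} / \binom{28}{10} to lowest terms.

C(n,k+1)/C(n,k) = (n−k)/(k+1) = (28−10)/(10+1) = 18/11.

18/11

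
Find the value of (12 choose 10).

C(12,10) = C(12,2) by symmetry.
C(12,2) = (12·11) / 2! = 132 / 2 = 66.

66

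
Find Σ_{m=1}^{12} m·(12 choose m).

Differentiating (1+x)^12 and setting x=1: Σ m·C(12,m) = 12·2^11 = 24576.

24576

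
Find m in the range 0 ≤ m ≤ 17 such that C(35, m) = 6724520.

7

C(35,m) increases on 0 ≤ m ≤ 17. C(35,6) = 1623160 and C(35,7) = 6724520, so m = 7.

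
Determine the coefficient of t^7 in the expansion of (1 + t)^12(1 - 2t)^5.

-880

Coefficient of t^7 = Σ_{j} C(12,j)·1^j·C(5,7-j)·(-2)^(7-j) for j from 2 to 7.
= (-2112) + 17600 + (-39600) + 31680 + (-9240) + 792 = -880.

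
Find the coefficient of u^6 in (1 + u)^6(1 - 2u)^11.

Coefficient of u^6 = Σ_{j} C(6,j)·1^j·C(11,6-j)·(-2)^(6-j) for j from 0 to 6.
= 29568 + (-88704) + 79200 + (-26400) + 3300 + (-132) + 1 = -3167.

-3167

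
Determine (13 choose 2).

78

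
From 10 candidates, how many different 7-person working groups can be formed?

120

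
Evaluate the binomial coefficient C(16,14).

120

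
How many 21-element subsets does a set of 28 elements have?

1184040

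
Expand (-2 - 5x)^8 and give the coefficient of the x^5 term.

1400000

The general term is C(8,j)·(-2)^j·(-5x)^(8-j); the x^5 term has j = 3.
C(8,3) = 56.
Coefficient = C(8,3) · (-2)^3 · (-5)^5 = 56 · (-8) · (-3125) = 1400000.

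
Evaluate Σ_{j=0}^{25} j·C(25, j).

Since j·C(25,j) = 25·C(24,j−1), the sum is 25·2^24 = 25·16777216 = 419430400.

419430400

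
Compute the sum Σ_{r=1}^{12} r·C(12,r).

24576

Since r·C(12,r) = 12·C(11,r−1), the sum is 12·2^11 = 12·2048 = 24576.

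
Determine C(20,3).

1140

C(20,3) = (20·19·18) / 3! = 6840 / 6 = 1140.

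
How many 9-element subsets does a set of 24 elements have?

1307504

C(24,9) = (24·23·22·21·20·19·18·17·16) / 9! = 474467051520 / 362880 = 1307504.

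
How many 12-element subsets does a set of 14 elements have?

91

C(14,12) = C(14,2) by symmetry.
C(14,2) = (14·13) / 2! = 182 / 2 = 91.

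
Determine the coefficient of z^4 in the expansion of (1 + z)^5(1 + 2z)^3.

Coefficient of z^4 = Σ_{j} C(5,j)·1^j·C(3,4-j)·2^(4-j) for j from 1 to 4.
= 40 + 120 + 60 + 5 = 225.

225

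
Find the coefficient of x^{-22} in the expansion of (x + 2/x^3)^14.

General term: C(14,j)·(x)^j·(2/x^3)^(14-j), with x-exponent 1j − 3(14−j) = 4j − 42.
Set 4j − 42 = -22: j = 5.
C(14,5) = 2002; 1^5 = 1; 2^9 = 512.
Coefficient = 2002 · 1 · 512 = 1025024.

1025024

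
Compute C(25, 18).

480700

C(25,18) = C(25,7) by symmetry.
C(25,7) = (25·24·23·22·21·20·19) / 7! = 2422728000 / 5040 = 480700.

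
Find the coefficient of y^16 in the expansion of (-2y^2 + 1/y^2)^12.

General term: C(12,j)·(-2y^2)^j·(1/y^2)^(12-j), with y-exponent 2j − 2(12−j) = 4j − 24.
Set 4j − 24 = 16: j = 10.
C(12,10) = 66; (-2)^10 = 1024; 1^2 = 1.
Coefficient = 66 · 1024 · 1 = 67584.

67584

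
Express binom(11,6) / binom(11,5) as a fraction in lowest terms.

C(n,k+1)/C(n,k) = (n−k)/(k+1) = (11−5)/(5+1) = 6/6 = 1.

1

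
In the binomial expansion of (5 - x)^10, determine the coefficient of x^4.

3281250

The general term is C(10,j)·(5)^j·(-x)^(10-j); the x^4 term has j = 6.
C(10,6) = 210.
Coefficient = C(10,6) · 5^6 = 210 · 15625 = 3281250.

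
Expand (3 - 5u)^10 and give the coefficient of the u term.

The general term is C(10,j)·(3)^j·(-5u)^(10-j); the u^1 term has j = 9.
C(10,9) = 10.
Coefficient = C(10,9) · 3^9 · (-5)^1 = 10 · 19683 · (-5) = -984150.

-984150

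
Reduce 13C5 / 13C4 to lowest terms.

C(n,k+1)/C(n,k) = (n−k)/(k+1) = (13−4)/(4+1) = 9/5.

9/5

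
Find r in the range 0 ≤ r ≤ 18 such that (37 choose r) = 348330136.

10

C(37,r) increases on 0 ≤ r ≤ 18. C(37,9) = 124403620 and C(37,10) = 348330136, so r = 10.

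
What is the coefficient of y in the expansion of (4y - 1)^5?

20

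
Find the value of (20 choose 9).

167960

C(20,9) = (20·19·18·17·16·15·14·13·12) / 9! = 60949324800 / 362880 = 167960.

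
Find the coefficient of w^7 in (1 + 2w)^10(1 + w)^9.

Coefficient of w^7 = Σ_{j} C(10,j)·2^j·C(9,7-j)·1^(7-j) for j from 0 to 7.
= 36 + 1680 + 22680 + 120960 + 282240 + 290304 + 120960 + 15360 = 854220.

854220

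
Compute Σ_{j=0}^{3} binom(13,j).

378

1 + 13 + 78 + 286 = 378.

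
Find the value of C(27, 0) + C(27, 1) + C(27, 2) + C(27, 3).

3304

1 + 27 + 351 + 2925 = 3304.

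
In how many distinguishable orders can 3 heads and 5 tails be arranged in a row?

Choose positions for the heads: C(8,3) = 56.

56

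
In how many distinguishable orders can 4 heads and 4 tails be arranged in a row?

70

Choose positions for the heads: C(8,4) = 70.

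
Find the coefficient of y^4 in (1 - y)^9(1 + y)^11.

27

Coefficient of y^4 = Σ_{j} C(9,j)·(-1)^j·C(11,4-j)·1^(4-j) for j from 0 to 4.
= 330 + (-1485) + 1980 + (-924) + 126 = 27.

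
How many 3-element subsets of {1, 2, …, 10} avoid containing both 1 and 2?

All 3-subsets: C(10,3) = 120. Those containing both fixed elements: C(8,1) = 8.
120 − 8 = 112.

112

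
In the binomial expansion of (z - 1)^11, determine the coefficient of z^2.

-55

The general term is C(11,j)·(z)^j·(-1)^(11-j); the z^2 term has j = 2.
C(11,2) = 55.
Coefficient = C(11,2) · (-1)^9 = 55 · (-1) = -55.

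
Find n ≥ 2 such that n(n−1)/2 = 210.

n(n−1)/2 = 210 ⇒ n(n−1) = 420. Since 21·20 = 420, n = 21.

21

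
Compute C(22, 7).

C(22,7) = (22·21·20·19·18·17·16) / 7! = 859541760 / 5040 = 170544.

170544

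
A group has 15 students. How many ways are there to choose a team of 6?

5005

This is C(15,6) = 5005.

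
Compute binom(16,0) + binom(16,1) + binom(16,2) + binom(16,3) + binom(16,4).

2517

1 + 16 + 120 + 560 + 1820 = 2517.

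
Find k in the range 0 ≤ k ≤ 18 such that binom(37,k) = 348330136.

10

C(37,k) increases on 0 ≤ k ≤ 18. C(37,9) = 124403620 and C(37,10) = 348330136, so k = 10.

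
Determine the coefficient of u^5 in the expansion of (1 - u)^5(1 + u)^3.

-6

Coefficient of u^5 = Σ_{j} C(5,j)·(-1)^j·C(3,5-j)·1^(5-j) for j from 2 to 5.
= 10 + (-30) + 15 + (-1) = -6.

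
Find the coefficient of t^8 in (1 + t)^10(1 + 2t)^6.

Coefficient of t^8 = Σ_{j} C(10,j)·1^j·C(6,8-j)·2^(8-j) for j from 2 to 8.
= 2880 + 23040 + 50400 + 40320 + 12600 + 1440 + 45 = 130725.

130725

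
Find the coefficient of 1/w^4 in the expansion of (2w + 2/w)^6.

General term: C(6,j)·(2w)^j·(2/w)^(6-j), with w-exponent 1j − 1(6−j) = 2j − 6.
Set 2j − 6 = -4: j = 1.
C(6,1) = 6; 2^1 = 2; 2^5 = 32.
Coefficient = 6 · 2 · 32 = 384.

384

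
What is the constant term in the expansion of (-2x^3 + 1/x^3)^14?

General term: C(14,j)·(-2x^3)^j·(1/x^3)^(14-j), with x-exponent 3j − 3(14−j) = 6j − 42.
Set 6j − 42 = 0: j = 7.
C(14,7) = 3432; (-2)^7 = -128; 1^7 = 1.
Coefficient = 3432 · (-128) · 1 = -439296.

-439296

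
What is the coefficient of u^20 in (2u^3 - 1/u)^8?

-1024

General term: C(8,j)·(2u^3)^j·(-1/u)^(8-j), with u-exponent 3j − 1(8−j) = 4j − 8.
Set 4j − 8 = 20: j = 7.
C(8,7) = 8; 2^7 = 128; (-1)^1 = -1.
Coefficient = 8 · 128 · (-1) = -1024.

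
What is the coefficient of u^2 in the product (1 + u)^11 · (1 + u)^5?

120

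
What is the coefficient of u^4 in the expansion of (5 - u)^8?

43750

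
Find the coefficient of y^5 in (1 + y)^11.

The general term is C(11,j)·(1)^j·(y)^(11-j); the y^5 term has j = 6.
C(11,6) = 462.
Coefficient = C(11,6) = 462.

462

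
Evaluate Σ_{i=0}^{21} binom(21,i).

2097152

Setting x = 1 in (1+x)^21 gives Σ C(21,i) = 2^21 = 2097152.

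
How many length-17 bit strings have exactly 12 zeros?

6188

Choose the 12 positions: C(17,12) = 6188.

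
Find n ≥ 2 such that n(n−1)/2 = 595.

n(n−1)/2 = 595 ⇒ n(n−1) = 1190. Since 35·34 = 1190, n = 35.

35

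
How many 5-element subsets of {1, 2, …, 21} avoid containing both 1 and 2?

19380

All 5-subsets: C(21,5) = 20349. Those containing both fixed elements: C(19,3) = 969.
20349 − 969 = 19380.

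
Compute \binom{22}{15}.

C(22,15) = C(22,7) by symmetry.
C(22,7) = (22·21·20·19·18·17·16) / 7! = 859541760 / 5040 = 170544.

170544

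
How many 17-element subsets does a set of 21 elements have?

5985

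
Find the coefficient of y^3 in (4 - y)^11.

The general term is C(11,j)·(4)^j·(-y)^(11-j); the y^3 term has j = 8.
C(11,8) = 165.
Coefficient = C(11,8) · 4^8 · (-1)^3 = 165 · 65536 · (-1) = -10813440.

-10813440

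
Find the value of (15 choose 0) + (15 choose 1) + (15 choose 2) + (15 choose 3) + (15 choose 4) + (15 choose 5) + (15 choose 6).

1 + 15 + 105 + 455 + 1365 + 3003 + 5005 = 9949.

9949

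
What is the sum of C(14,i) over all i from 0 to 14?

Setting x = 1 in (1+x)^14 gives Σ C(14,i) = 2^14 = 16384.

16384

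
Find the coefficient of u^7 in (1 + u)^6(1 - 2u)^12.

Coefficient of u^7 = Σ_{j} C(6,j)·1^j·C(12,7-j)·(-2)^(7-j) for j from 0 to 6.
= (-101376) + 354816 + (-380160) + 158400 + (-26400) + 1584 + (-24) = 6840.

6840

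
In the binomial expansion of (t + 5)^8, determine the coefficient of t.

625000

The general term is C(8,j)·(t)^j·(5)^(8-j); the t^1 term has j = 1.
C(8,1) = 8.
Coefficient = C(8,1) · 5^7 = 8 · 78125 = 625000.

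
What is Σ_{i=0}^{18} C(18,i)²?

9075135300

By Vandermonde's identity, Σ C(18,i)² = C(36,18) = 9075135300.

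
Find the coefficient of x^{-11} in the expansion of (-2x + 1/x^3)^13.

General term: C(13,j)·(-2x)^j·(1/x^3)^(13-j), with x-exponent 1j − 3(13−j) = 4j − 39.
Set 4j − 39 = -11: j = 7.
C(13,7) = 1716; (-2)^7 = -128; 1^6 = 1.
Coefficient = 1716 · (-128) · 1 = -219648.

-219648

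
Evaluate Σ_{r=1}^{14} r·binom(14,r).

Since r·C(14,r) = 14·C(13,r−1), the sum is 14·2^13 = 14·8192 = 114688.

114688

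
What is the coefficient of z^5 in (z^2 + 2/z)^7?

General term: C(7,j)·(z^2)^j·(2/z)^(7-j), with z-exponent 2j − 1(7−j) = 3j − 7.
Set 3j − 7 = 5: j = 4.
C(7,4) = 35; 1^4 = 1; 2^3 = 8.
Coefficient = 35 · 1 · 8 = 280.

280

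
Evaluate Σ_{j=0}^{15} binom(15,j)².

Σ C(15,j)² is the coefficient of x^15 in (1+x)^15(1+x)^15 = (1+x)^30, i.e. C(30,15) = 155117520.

155117520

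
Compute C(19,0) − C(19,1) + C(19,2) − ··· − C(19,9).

-48620

The partial alternating sum Σ_{k=0}^{9} (−1)^k C(19,k) = (−1)^9 C(18,9) = -48620.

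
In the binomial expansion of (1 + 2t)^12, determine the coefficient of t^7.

101376

The general term is C(12,j)·(1)^j·(2t)^(12-j); the t^7 term has j = 5.
C(12,5) = 792.
Coefficient = C(12,5) · 2^7 = 792 · 128 = 101376.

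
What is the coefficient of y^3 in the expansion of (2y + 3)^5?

The general term is C(5,j)·(2y)^j·(3)^(5-j); the y^3 term has j = 3.
C(5,3) = 10.
Coefficient = C(5,3) · 2^3 · 3^2 = 10 · 8 · 9 = 720.

720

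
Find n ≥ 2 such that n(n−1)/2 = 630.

36

n(n−1)/2 = 630 ⇒ n(n−1) = 1260. Since 36·35 = 1260, n = 36.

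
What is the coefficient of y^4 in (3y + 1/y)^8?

General term: C(8,j)·(3y)^j·(1/y)^(8-j), with y-exponent 1j − 1(8−j) = 2j − 8.
Set 2j − 8 = 4: j = 6.
C(8,6) = 28; 3^6 = 729; 1^2 = 1.
Coefficient = 28 · 729 · 1 = 20412.

20412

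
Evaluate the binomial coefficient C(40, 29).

2311801440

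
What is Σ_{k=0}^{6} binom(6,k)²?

924

Σ C(6,k)² is the coefficient of x^6 in (1+x)^6(1+x)^6 = (1+x)^12, i.e. C(12,6) = 924.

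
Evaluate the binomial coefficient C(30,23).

2035800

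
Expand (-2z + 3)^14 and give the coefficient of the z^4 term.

945728784

The general term is C(14,j)·(-2z)^j·(3)^(14-j); the z^4 term has j = 4.
C(14,4) = 1001.
Coefficient = C(14,4) · (-2)^4 · 3^10 = 1001 · 16 · 59049 = 945728784.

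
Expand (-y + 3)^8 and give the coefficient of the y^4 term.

5670

The general term is C(8,j)·(-y)^j·(3)^(8-j); the y^4 term has j = 4.
C(8,4) = 70.
Coefficient = C(8,4) · 3^4 = 70 · 81 = 5670.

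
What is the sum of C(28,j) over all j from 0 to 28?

The entries of row 28 sum to 2^28 = 268435456.

268435456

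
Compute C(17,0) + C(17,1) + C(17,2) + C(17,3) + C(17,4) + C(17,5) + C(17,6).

1 + 17 + 136 + 680 + 2380 + 6188 + 12376 = 21778.

21778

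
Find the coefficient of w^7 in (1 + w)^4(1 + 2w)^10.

131904

Coefficient of w^7 = Σ_{j} C(4,j)·1^j·C(10,7-j)·2^(7-j) for j from 0 to 4.
= 15360 + 53760 + 48384 + 13440 + 960 = 131904.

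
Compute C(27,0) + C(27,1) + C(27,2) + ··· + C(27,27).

134217728

Setting x = 1 in (1+x)^27 gives Σ C(27,k) = 2^27 = 134217728.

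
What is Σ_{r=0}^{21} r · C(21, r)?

Since r·C(21,r) = 21·C(20,r−1), the sum is 21·2^20 = 21·1048576 = 22020096.

22020096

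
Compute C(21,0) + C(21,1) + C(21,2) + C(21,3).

1 + 21 + 210 + 1330 = 1562.

1562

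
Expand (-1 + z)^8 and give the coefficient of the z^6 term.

The general term is C(8,j)·(-1)^j·(z)^(8-j); the z^6 term has j = 2.
C(8,2) = 28.
Coefficient = C(8,2) = 28.

28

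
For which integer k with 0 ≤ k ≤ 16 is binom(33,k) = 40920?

C(33,k) increases on 0 ≤ k ≤ 16. C(33,3) = 5456 and C(33,4) = 40920, so k = 4.

4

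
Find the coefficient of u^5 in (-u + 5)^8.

The general term is C(8,j)·(-u)^j·(5)^(8-j); the u^5 term has j = 5.
C(8,5) = 56.
Coefficient = C(8,5) · (-1)^5 · 5^3 = 56 · (-1) · 125 = -7000.

-7000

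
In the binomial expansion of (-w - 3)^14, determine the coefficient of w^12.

The general term is C(14,j)·(-w)^j·(-3)^(14-j); the w^12 term has j = 12.
C(14,12) = 91.
Coefficient = C(14,12) · (-3)^2 = 91 · 9 = 819.

819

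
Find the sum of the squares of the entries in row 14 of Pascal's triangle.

40116600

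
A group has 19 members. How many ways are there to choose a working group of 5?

11628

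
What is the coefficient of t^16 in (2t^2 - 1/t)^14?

General term: C(14,j)·(2t^2)^j·(-1/t)^(14-j), with t-exponent 2j − 1(14−j) = 3j − 14.
Set 3j − 14 = 16: j = 10.
C(14,10) = 1001; 2^10 = 1024; (-1)^4 = 1.
Coefficient = 1001 · 1024 · 1 = 1025024.

1025024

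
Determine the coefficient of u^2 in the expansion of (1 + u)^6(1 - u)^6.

Coefficient of u^2 = Σ_{j} C(6,j)·1^j·C(6,2-j)·(-1)^(2-j) for j from 0 to 2.
= 15 + (-36) + 15 = -6.

-6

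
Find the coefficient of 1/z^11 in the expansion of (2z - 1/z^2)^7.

General term: C(7,j)·(2z)^j·(-1/z^2)^(7-j), with z-exponent 1j − 2(7−j) = 3j − 14.
Set 3j − 14 = -11: j = 1.
C(7,1) = 7; 2^1 = 2; (-1)^6 = 1.
Coefficient = 7 · 2 · 1 = 14.

14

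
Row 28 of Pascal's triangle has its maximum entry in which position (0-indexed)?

14

C(28,i) is maximized at i = 28/2 = 14.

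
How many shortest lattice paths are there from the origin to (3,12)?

455

Each path is a sequence of 15 steps with 3 rights: C(15,3) = 455.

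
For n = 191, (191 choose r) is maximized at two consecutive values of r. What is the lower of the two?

For odd n = 191, C(191,r) peaks at r = (n−1)/2 and (n+1)/2; the lower is 95.

95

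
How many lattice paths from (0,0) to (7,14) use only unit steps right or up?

116280

Each path is a sequence of 21 steps with 7 rights: C(21,7) = 116280.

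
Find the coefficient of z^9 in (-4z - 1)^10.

2621440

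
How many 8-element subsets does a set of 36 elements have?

30260340

C(36,8) = (36·35·34·33·32·31·30·29) / 8! = 1220096908800 / 40320 = 30260340.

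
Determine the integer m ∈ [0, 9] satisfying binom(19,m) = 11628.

5

C(19,m) increases on 0 ≤ m ≤ 9. C(19,4) = 3876 and C(19,5) = 11628, so m = 5.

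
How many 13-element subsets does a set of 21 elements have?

203490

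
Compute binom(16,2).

C(16,2) = (16·15) / 2! = 240 / 2 = 120.

120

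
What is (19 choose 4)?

3876

C(19,4) = (19·18·17·16) / 4! = 93024 / 24 = 3876.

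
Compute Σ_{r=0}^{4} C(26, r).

1 + 26 + 325 + 2600 + 14950 = 17902.

17902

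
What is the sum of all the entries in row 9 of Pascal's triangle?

512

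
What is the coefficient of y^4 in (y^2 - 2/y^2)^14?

192192

General term: C(14,j)·(y^2)^j·(-2/y^2)^(14-j), with y-exponent 2j − 2(14−j) = 4j − 28.
Set 4j − 28 = 4: j = 8.
C(14,8) = 3003; 1^8 = 1; (-2)^6 = 64.
Coefficient = 3003 · 1 · 64 = 192192.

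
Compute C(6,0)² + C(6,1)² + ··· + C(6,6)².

924

By Vandermonde's identity, Σ C(6,k)² = C(12,6) = 924.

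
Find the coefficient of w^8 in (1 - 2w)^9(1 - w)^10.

Coefficient of w^8 = Σ_{j} C(9,j)·(-2)^j·C(10,8-j)·(-1)^(8-j) for j from 0 to 8.
= 45 + 2160 + 30240 + 169344 + 423360 + 483840 + 241920 + 46080 + 2304 = 1399293.

1399293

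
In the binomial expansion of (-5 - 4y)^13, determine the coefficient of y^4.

The general term is C(13,j)·(-5)^j·(-4y)^(13-j); the y^4 term has j = 9.
C(13,9) = 715.
Coefficient = C(13,9) · (-5)^9 · (-4)^4 = 715 · (-1953125) · 256 = -357500000000.

-357500000000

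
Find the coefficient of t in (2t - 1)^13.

26

The general term is C(13,j)·(2t)^j·(-1)^(13-j); the t^1 term has j = 1.
C(13,1) = 13.
Coefficient = C(13,1) · 2^1 = 13 · 2 = 26.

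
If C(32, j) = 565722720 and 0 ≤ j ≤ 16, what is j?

C(32,j) increases on 0 ≤ j ≤ 16. C(32,14) = 471435600 and C(32,15) = 565722720, so j = 15.

15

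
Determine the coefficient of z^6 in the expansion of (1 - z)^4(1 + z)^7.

Coefficient of z^6 = Σ_{j} C(4,j)·(-1)^j·C(7,6-j)·1^(6-j) for j from 0 to 4.
= 7 + (-84) + 210 + (-140) + 21 = 14.

14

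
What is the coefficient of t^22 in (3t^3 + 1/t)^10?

General term: C(10,j)·(3t^3)^j·(1/t)^(10-j), with t-exponent 3j − 1(10−j) = 4j − 10.
Set 4j − 10 = 22: j = 8.
C(10,8) = 45; 3^8 = 6561; 1^2 = 1.
Coefficient = 45 · 6561 · 1 = 295245.

295245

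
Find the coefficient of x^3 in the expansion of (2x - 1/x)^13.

-329472

General term: C(13,j)·(2x)^j·(-1/x)^(13-j), with x-exponent 1j − 1(13−j) = 2j − 13.
Set 2j − 13 = 3: j = 8.
C(13,8) = 1287; 2^8 = 256; (-1)^5 = -1.
Coefficient = 1287 · 256 · (-1) = -329472.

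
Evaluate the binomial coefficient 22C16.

C(22,16) = C(22,6) by symmetry.
C(22,6) = (22·21·20·19·18·17) / 6! = 53721360 / 720 = 74613.

74613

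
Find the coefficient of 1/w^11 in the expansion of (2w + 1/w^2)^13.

41184

General term: C(13,j)·(2w)^j·(1/w^2)^(13-j), with w-exponent 1j − 2(13−j) = 3j − 26.
Set 3j − 26 = -11: j = 5.
C(13,5) = 1287; 2^5 = 32; 1^8 = 1.
Coefficient = 1287 · 32 · 1 = 41184.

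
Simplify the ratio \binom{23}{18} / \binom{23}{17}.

C(n,k+1)/C(n,k) = (n−k)/(k+1) = (23−17)/(17+1) = 6/18 = 1/3.

1/3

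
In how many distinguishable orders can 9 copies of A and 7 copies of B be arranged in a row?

11440

Choose positions for the A's: C(16,9) = 11440.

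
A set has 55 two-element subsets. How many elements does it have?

n(n−1)/2 = 55 ⇒ n(n−1) = 110. Since 11·10 = 110, n = 11.

11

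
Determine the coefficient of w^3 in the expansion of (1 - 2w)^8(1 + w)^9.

68

Coefficient of w^3 = Σ_{j} C(8,j)·(-2)^j·C(9,3-j)·1^(3-j) for j from 0 to 3.
= 84 + (-576) + 1008 + (-448) = 68.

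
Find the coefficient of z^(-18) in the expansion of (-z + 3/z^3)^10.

-262440

General term: C(10,j)·(-z)^j·(3/z^3)^(10-j), with z-exponent 1j − 3(10−j) = 4j − 30.
Set 4j − 30 = -18: j = 3.
C(10,3) = 120; (-1)^3 = -1; 3^7 = 2187.
Coefficient = 120 · (-1) · 2187 = -262440.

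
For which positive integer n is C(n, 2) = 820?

n(n−1)/2 = 820 ⇒ n(n−1) = 1640. Since 41·40 = 1640, n = 41.

41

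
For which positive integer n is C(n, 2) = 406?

n(n−1)/2 = 406 ⇒ n(n−1) = 812. Since 29·28 = 812, n = 29.

29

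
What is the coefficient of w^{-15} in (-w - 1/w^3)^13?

-1716

General term: C(13,j)·(-w)^j·(-1/w^3)^(13-j), with w-exponent 1j − 3(13−j) = 4j − 39.
Set 4j − 39 = -15: j = 6.
C(13,6) = 1716; (-1)^6 = 1; (-1)^7 = -1.
Coefficient = 1716 · 1 · (-1) = -1716.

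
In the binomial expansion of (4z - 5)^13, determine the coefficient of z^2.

-60937500000

The general term is C(13,j)·(4z)^j·(-5)^(13-j); the z^2 term has j = 2.
C(13,2) = 78.
Coefficient = C(13,2) · 4^2 · (-5)^11 = 78 · 16 · (-48828125) = -60937500000.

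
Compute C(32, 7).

C(32,7) = (32·31·30·29·28·27·26) / 7! = 16963914240 / 5040 = 3365856.

3365856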